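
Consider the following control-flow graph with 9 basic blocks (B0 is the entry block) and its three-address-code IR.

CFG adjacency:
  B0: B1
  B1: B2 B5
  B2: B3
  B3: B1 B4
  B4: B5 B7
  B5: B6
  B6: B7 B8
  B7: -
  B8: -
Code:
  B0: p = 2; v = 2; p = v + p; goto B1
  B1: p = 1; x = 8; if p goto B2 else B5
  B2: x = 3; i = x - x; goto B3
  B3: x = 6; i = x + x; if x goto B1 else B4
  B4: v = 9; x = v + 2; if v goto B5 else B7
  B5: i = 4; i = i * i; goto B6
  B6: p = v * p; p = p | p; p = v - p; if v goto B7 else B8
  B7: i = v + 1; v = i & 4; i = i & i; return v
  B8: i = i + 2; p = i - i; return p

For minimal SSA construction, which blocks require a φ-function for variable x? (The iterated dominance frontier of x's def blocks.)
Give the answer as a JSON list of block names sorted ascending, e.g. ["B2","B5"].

idom tree: B1←B0 B2←B1 B3←B2 B4←B3 B5←B1 B6←B5 B7←B1 B8←B6
Join-block Dom:
  B1: preds {B0,B3}: {B0} ∩ {B0,B1,B2,B3} = {B0}; idom=B0
  B5: preds {B1,B4}: {B0,B1} ∩ {B0,B1,B2,B3,B4} = {B0,B1}; idom=B1
  B7: preds {B4,B6}: {B0,B1,B2,B3,B4} ∩ {B0,B1,B5,B6} = {B0,B1}; idom=B1

DF walk-up:
  B1←B0: walk · to B0
  B1←B3: walk B3→B2→B1 to B0
  B5←B1: walk · to B1
  B5←B4: walk B4→B3→B2 to B1
  B7←B4: walk B4→B3→B2 to B1
  B7←B6: walk B6→B5 to B1
  B0 → ∅
  B1 → {B1}
  B2 → {B1,B5,B7}
  B3 → {B1,B5,B7}
  B4 → {B5,B7}
  B5 → {B7}
  B6 → {B7}
  B7 → ∅
  B8 → ∅

φ for x: defs {B1,B2,B3,B4}
  DF⁺ = {B1,B5,B7}

Answer: ["B1", "B5", "B7"]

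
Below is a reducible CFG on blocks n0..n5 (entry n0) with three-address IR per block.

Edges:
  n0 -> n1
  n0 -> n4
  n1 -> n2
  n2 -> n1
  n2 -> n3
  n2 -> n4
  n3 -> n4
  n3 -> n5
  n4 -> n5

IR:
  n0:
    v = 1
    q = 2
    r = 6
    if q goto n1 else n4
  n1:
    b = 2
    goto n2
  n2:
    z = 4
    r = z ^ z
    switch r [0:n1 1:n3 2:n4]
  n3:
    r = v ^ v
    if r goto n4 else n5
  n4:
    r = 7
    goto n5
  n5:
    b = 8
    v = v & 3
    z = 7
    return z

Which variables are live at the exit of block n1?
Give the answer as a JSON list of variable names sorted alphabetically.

Block summaries:
  n0 def {q,r,v} use ∅
  n1 def {b} use ∅
  n2 def {r,z} use ∅
  n3 def {r} use {v}
  n4 def {r} use ∅
  n5 def {b,v,z} use {v}

Backward fixpoint:
  n0: in=∅ out={v}
  n1: in={v} out={v}
  n2: in={v} out={v}
  n3: in={v} out={v}
  n4: in={v} out={v}
  n5: in={v} out=∅

live-out(n1) = ["v"]

Answer: ["v"]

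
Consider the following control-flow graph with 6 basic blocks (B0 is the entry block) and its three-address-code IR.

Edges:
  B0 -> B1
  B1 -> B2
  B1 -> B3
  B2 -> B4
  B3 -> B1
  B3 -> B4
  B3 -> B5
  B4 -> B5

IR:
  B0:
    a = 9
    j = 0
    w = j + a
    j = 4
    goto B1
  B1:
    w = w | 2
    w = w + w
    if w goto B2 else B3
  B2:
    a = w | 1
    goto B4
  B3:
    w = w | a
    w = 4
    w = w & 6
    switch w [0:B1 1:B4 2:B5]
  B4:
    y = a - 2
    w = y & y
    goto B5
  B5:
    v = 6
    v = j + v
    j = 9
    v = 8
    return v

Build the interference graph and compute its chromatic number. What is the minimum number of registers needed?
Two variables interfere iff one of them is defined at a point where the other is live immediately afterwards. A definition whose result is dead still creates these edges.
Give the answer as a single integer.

Per-block:
  B0: def={a,j,w} ue=∅
  B1: def={w} ue={w}
  B2: def={a} ue={w}
  B3: def={w} ue={a,w}
  B4: def={w,y} ue={a}
  B5: def={j,v} ue={j}

Backward fixpoint:
  live B0: ∅→{a,j,w}
  live B1: {a,j,w}→{a,j,w}
  live B2: {j,w}→{a,j}
  live B3: {a,j,w}→{a,j,w}
  live B4: {a,j}→{j}
  live B5: {j}→∅

Interference:
  a: {j,w}
  j: {a,v,w,y}
  v: {j}
  w: {a,j}
  y: {j}

Colouring:
  {a,j,w} pairwise interfere (3-clique) ⇒ χ ≥ 3
  assign a→c1 j→c0 v→c1 w→c2 y→c1 — no edge inside a register ⇒ χ ≤ 3
  χ = 3

Answer: 3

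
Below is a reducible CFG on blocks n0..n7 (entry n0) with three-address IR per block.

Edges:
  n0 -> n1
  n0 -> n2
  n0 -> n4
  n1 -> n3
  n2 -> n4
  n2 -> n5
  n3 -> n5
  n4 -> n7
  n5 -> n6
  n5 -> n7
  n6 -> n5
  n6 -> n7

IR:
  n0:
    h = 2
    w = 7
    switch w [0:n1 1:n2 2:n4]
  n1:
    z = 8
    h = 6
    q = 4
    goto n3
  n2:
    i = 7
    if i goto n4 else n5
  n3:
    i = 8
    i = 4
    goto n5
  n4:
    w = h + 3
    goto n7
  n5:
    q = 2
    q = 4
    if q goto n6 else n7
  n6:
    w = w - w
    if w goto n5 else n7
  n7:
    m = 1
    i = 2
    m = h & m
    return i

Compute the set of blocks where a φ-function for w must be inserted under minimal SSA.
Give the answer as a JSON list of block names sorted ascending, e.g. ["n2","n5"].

Answer: ["n5", "n7"]

Derivation:
idom tree: n1←n0 n2←n0 n3←n1 n4←n0 n5←n0 n6←n5 n7←n0
Dom∩ at merges:
  n4: preds {n0,n2}: {n0} ∩ {n0,n2} = {n0}; idom=n0
  n5: preds {n2,n3,n6}: {n0,n2} ∩ {n0,n1,n3} ∩ {n0,n5,n6} = {n0}; idom=n0
  n7: preds {n4,n5,n6}: {n0,n4} ∩ {n0,n5} ∩ {n0,n5,n6} = {n0}; idom=n0

DF walk-up:
  n4←n0: walk · to n0
  n4←n2: walk n2 to n0
  n5←n2: walk n2 to n0
  n5←n3: walk n3→n1 to n0
  n5←n6: walk n6→n5 to n0
  n7←n4: walk n4 to n0
  n7←n5: walk n5 to n0
  n7←n6: walk n6→n5 to n0
  n0: DF=∅
  n1: DF={n5}
  n2: DF={n4,n5}
  n3: DF={n5}
  n4: DF={n7}
  n5: DF={n5,n7}
  n6: DF={n5,n7}
  n7: DF=∅

φ for w: defs {n0,n4,n6}
  DF⁺ = {n5,n7}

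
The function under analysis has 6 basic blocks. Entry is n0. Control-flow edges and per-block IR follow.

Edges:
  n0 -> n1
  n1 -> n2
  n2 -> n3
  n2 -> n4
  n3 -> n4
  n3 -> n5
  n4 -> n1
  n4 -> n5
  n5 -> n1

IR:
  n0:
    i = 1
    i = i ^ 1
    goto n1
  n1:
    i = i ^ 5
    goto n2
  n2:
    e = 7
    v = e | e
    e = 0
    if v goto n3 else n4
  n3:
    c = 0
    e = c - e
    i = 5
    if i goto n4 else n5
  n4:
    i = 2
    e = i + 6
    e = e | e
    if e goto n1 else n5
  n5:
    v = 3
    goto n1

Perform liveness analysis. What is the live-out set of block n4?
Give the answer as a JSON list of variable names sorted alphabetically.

Answer: ["i"]

Derivation:
Block summaries:
  n0 def {i} use ∅
  n1 def {i} use {i}
  n2 def {e,v} use ∅
  n3 def {c,e,i} use {e}
  n4 def {e,i} use ∅
  n5 def {v} use ∅

Backward fixpoint:
  n0 li=∅ lo={i}
  n1 li={i} lo=∅
  n2 li=∅ lo={e}
  n3 li={e} lo={i}
  n4 li=∅ lo={i}
  n5 li={i} lo={i}

live-out(n4) = ["i"]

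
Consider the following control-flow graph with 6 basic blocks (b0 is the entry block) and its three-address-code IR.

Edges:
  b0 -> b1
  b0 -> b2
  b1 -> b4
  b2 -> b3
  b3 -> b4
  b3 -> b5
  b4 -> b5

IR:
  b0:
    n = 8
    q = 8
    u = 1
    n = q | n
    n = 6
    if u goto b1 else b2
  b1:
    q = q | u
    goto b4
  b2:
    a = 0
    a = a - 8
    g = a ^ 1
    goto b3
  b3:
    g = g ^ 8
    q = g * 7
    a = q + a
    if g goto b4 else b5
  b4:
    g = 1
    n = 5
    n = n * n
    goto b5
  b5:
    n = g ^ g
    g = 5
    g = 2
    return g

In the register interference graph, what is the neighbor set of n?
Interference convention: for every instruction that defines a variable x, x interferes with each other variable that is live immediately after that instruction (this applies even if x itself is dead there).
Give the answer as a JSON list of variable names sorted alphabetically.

Per-block:
  b0: {n,q,u} / ∅
  b1: {q} / {q,u}
  b2: {a,g} / ∅
  b3: {a,g,q} / {a,g}
  b4: {g,n} / ∅
  b5: {g,n} / {g}

Live sets:
  b0: in=∅ out={q,u}
  b1: in={q,u} out=∅
  b2: in=∅ out={a,g}
  b3: in={a,g} out={g}
  b4: in=∅ out={g}
  b5: in={g} out=∅

Conflict graph:
  a↔{g,q}
  g↔{a,n,q}
  n↔{g,q,u}
  q↔{a,g,n,u}
  u↔{n,q}

N(n) = ["g", "q", "u"]

Answer: ["g", "q", "u"]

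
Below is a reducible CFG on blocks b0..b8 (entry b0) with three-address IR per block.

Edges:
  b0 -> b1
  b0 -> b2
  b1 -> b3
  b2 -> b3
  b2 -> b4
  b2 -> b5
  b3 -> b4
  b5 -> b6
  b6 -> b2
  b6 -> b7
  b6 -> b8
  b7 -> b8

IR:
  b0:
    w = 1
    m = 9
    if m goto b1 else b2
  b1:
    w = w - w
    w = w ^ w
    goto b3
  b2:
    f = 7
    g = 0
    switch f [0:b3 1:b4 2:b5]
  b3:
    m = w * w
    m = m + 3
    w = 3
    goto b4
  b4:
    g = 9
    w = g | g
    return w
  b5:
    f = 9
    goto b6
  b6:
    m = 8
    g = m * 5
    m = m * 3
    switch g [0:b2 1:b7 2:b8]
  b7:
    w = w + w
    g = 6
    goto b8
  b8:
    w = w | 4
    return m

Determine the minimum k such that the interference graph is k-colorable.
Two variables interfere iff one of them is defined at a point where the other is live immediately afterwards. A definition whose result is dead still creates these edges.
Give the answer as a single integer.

Block summaries:
  b0: def={m,w} ue=∅
  b1: def={w} ue={w}
  b2: def={f,g} ue=∅
  b3: def={m,w} ue={w}
  b4: def={g,w} ue=∅
  b5: def={f} ue=∅
  b6: def={g,m} ue=∅
  b7: def={g,w} ue={w}
  b8: def={w} ue={m,w}

Live sets:
  b0 li=∅ lo={w}
  b1 li={w} lo={w}
  b2 li={w} lo={w}
  b3 li={w} lo=∅
  b4 li=∅ lo=∅
  b5 li={w} lo={w}
  b6 li={w} lo={m,w}
  b7 li={m,w} lo={m,w}
  b8 li={m,w} lo=∅

Interfere edges:
  f↔{g,w}
  g↔{f,m,w}
  m↔{g,w}
  w↔{f,g,m}

Registers:
  clique {f,g,w} ⇒ need ≥ 3
  3-colouring: r0={g}  r1={w}  r2={f,m}
  χ = 3

Answer: 3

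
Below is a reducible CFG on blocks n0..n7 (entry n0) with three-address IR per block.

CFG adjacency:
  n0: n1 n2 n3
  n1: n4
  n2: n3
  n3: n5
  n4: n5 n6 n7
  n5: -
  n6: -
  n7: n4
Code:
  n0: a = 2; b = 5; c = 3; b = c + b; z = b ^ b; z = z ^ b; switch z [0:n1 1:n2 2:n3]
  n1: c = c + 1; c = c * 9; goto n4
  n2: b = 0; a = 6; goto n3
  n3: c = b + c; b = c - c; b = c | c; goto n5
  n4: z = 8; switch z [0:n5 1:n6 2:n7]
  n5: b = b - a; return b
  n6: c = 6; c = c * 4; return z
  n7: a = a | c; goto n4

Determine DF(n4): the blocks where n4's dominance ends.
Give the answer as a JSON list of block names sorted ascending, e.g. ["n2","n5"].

idom tree: n1←n0 n2←n0 n3←n0 n4←n1 n5←n0 n6←n4 n7←n4
Join-block Dom:
  n3: preds {n0,n2}: {n0} ∩ {n0,n2} = {n0}; idom=n0
  n4: preds {n1,n7}: {n0,n1} ∩ {n0,n1,n4,n7} = {n0,n1}; idom=n1
  n5: preds {n3,n4}: {n0,n3} ∩ {n0,n1,n4} = {n0}; idom=n0

DF walk-up:
  join n3 pred n0: · stop@n0
  join n3 pred n2: n2 stop@n0
  join n4 pred n1: · stop@n1
  join n4 pred n7: n7→n4 stop@n1
  join n5 pred n3: n3 stop@n0
  join n5 pred n4: n4→n1 stop@n0
  n0 → ∅
  n1 → {n5}
  n2 → {n3}
  n3 → {n5}
  n4 → {n4,n5}
  n5 → ∅
  n6 → ∅
  n7 → {n4}

DF(n4) = ["n4", "n5"]

Answer: ["n4", "n5"]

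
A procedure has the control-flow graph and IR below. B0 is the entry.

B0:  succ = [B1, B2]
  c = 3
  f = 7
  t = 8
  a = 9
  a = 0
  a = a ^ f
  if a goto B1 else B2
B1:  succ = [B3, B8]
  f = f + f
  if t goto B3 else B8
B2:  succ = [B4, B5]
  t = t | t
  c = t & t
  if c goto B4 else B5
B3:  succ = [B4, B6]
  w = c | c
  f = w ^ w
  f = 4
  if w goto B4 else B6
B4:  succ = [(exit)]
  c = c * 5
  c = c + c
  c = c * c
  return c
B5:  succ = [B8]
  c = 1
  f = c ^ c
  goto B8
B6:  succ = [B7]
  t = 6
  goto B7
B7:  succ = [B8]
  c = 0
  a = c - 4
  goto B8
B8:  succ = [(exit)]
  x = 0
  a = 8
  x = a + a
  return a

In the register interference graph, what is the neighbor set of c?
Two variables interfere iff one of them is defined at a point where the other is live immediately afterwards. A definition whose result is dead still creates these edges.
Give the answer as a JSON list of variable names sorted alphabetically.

Block summaries:
  B0 def {a,c,f,t} use ∅
  B1 def {f} use {f,t}
  B2 def {c,t} use {t}
  B3 def {f,w} use {c}
  B4 def {c} use {c}
  B5 def {c,f} use ∅
  B6 def {t} use ∅
  B7 def {a,c} use ∅
  B8 def {a,x} use ∅

Live sets:
  live B0: ∅→{c,f,t}
  live B1: {c,f,t}→{c}
  live B2: {t}→{c}
  live B3: {c}→{c}
  live B4: {c}→∅
  live B5: ∅→∅
  live B6: ∅→∅
  live B7: ∅→∅
  live B8: ∅→∅

Conflict graph:
  a↔{c,f,t,x}
  c↔{a,f,t,w}
  f↔{a,c,t,w}
  t↔{a,c,f}
  w↔{c,f}
  x↔{a}

N(c) = ["a", "f", "t", "w"]

Answer: ["a", "f", "t", "w"]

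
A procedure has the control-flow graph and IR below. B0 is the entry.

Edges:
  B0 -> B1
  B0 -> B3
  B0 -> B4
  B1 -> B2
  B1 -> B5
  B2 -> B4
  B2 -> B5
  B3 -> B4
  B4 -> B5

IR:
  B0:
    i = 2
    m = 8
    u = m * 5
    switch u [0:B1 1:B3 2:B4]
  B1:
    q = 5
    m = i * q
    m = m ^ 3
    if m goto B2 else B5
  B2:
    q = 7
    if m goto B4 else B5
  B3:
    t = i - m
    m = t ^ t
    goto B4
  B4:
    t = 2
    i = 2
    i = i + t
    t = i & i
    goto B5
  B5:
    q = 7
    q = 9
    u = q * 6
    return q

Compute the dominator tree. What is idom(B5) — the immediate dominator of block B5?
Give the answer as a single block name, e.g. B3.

idom tree: B1←B0 B2←B1 B3←B0 B4←B0 B5←B0
Join-block Dom:
  B4: preds {B0,B2,B3}: {B0} ∩ {B0,B1,B2} ∩ {B0,B3} = {B0}; idom=B0
  B5: preds {B1,B2,B4}: {B0,B1} ∩ {B0,B1,B2} ∩ {B0,B4} = {B0}; idom=B0

idom(B5) = B0

Answer: B0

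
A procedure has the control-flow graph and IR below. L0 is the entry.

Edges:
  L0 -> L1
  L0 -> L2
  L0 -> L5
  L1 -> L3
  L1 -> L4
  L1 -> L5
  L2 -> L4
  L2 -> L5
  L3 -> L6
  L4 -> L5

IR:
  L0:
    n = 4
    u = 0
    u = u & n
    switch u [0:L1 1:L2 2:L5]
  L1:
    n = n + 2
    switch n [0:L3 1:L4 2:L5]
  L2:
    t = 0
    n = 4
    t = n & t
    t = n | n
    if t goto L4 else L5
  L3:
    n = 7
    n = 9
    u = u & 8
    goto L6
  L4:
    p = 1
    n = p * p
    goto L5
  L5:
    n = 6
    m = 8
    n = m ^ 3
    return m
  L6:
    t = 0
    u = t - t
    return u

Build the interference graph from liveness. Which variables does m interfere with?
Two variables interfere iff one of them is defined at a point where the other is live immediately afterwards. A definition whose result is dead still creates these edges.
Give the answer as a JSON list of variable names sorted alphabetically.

Per-block:
  L0 def {n,u} use ∅
  L1 def {n} use {n}
  L2 def {n,t} use ∅
  L3 def {n,u} use {u}
  L4 def {n,p} use ∅
  L5 def {m,n} use ∅
  L6 def {t,u} use ∅

Backward fixpoint:
  L0 li=∅ lo={n,u}
  L1 li={n,u} lo={u}
  L2 li=∅ lo=∅
  L3 li={u} lo=∅
  L4 li=∅ lo=∅
  L5 li=∅ lo=∅
  L6 li=∅ lo=∅

Interfere edges:
  m↔{n}
  n↔{m,t,u}
  p↔∅
  t↔{n}
  u↔{n}

N(m) = ["n"]

Answer: ["n"]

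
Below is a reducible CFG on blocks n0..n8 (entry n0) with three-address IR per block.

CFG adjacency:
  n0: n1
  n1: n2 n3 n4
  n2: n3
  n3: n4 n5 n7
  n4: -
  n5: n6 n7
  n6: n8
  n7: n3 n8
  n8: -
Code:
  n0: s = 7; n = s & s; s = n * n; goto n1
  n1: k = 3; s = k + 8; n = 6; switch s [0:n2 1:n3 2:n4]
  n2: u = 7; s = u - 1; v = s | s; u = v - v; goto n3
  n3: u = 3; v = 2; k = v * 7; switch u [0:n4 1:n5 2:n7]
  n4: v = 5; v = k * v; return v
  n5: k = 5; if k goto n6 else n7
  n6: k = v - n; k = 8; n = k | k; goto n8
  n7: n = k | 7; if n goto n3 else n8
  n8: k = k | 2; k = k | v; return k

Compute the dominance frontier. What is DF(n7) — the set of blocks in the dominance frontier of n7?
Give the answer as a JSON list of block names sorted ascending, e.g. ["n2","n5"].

Answer: ["n3", "n8"]

Working:
idom tree: n1←n0 n2←n1 n3←n1 n4←n1 n5←n3 n6←n5 n7←n3 n8←n3
Dom at joins:
  n3: preds {n1,n2,n7}: {n0,n1} ∩ {n0,n1,n2} ∩ {n0,n1,n3,n7} = {n0,n1}; idom=n1
  n4: preds {n1,n3}: {n0,n1} ∩ {n0,n1,n3} = {n0,n1}; idom=n1
  n7: preds {n3,n5}: {n0,n1,n3} ∩ {n0,n1,n3,n5} = {n0,n1,n3}; idom=n3
  n8: preds {n6,n7}: {n0,n1,n3,n5,n6} ∩ {n0,n1,n3,n7} = {n0,n1,n3}; idom=n3

DF derivation:
  n3←n1: walk · to n1
  n3←n2: walk n2 to n1
  n3←n7: walk n7→n3 to n1
  n4←n1: walk · to n1
  n4←n3: walk n3 to n1
  n7←n3: walk · to n3
  n7←n5: walk n5 to n3
  n8←n6: walk n6→n5 to n3
  n8←n7: walk n7 to n3
  n0 → ∅
  n1 → ∅
  n2 → {n3}
  n3 → {n3,n4}
  n4 → ∅
  n5 → {n7,n8}
  n6 → {n8}
  n7 → {n3,n8}
  n8 → ∅

DF(n7) = ["n3", "n8"]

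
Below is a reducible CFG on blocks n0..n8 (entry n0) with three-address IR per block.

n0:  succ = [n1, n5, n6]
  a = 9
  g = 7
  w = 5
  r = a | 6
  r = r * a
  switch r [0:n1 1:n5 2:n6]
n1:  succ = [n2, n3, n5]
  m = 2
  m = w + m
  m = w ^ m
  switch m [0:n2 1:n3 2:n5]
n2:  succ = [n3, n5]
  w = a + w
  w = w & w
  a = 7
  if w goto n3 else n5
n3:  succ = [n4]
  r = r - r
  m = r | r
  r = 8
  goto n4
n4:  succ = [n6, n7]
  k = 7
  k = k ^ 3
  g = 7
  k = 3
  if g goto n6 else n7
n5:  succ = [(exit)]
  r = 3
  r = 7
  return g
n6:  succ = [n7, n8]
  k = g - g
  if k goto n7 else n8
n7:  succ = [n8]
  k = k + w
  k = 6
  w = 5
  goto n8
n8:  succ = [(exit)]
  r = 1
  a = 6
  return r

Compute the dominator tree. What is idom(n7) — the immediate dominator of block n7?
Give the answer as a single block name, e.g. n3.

Answer: n0

Working:
idom tree: n1←n0 n2←n1 n3←n1 n4←n3 n5←n0 n6←n0 n7←n0 n8←n0
Dom∩ at merges:
  n3: preds {n1,n2}: {n0,n1} ∩ {n0,n1,n2} = {n0,n1}; idom=n1
  n5: preds {n0,n1,n2}: {n0} ∩ {n0,n1} ∩ {n0,n1,n2} = {n0}; idom=n0
  n6: preds {n0,n4}: {n0} ∩ {n0,n1,n3,n4} = {n0}; idom=n0
  n7: preds {n4,n6}: {n0,n1,n3,n4} ∩ {n0,n6} = {n0}; idom=n0
  n8: preds {n6,n7}: {n0,n6} ∩ {n0,n7} = {n0}; idom=n0

idom(n7) = n0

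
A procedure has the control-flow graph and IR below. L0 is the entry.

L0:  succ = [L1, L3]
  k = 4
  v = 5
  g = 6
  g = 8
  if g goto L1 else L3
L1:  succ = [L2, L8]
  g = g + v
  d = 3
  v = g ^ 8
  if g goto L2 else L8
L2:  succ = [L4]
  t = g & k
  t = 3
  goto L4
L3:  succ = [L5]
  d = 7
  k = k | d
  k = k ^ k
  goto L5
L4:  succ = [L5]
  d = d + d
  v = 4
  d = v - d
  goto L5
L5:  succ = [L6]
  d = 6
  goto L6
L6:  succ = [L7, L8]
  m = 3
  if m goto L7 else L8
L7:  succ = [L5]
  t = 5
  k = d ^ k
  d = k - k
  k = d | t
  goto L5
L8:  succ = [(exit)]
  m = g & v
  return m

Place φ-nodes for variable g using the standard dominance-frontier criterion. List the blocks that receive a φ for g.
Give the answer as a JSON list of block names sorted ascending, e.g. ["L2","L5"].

Answer: ["L5", "L8"]

Derivation:
idom tree: L1←L0 L2←L1 L3←L0 L4←L2 L5←L0 L6←L5 L7←L6 L8←L0
Dom∩ at merges:
  L5: preds {L3,L4,L7}: {L0,L3} ∩ {L0,L1,L2,L4} ∩ {L0,L5,L6,L7} = {L0}; idom=L0
  L8: preds {L1,L6}: {L0,L1} ∩ {L0,L5,L6} = {L0}; idom=L0

Frontier:
  join L5 pred L3: L3 stop@L0
  join L5 pred L4: L4→L2→L1 stop@L0
  join L5 pred L7: L7→L6→L5 stop@L0
  join L8 pred L1: L1 stop@L0
  join L8 pred L6: L6→L5 stop@L0
  L0: DF=∅
  L1: DF={L5,L8}
  L2: DF={L5}
  L3: DF={L5}
  L4: DF={L5}
  L5: DF={L5,L8}
  L6: DF={L5,L8}
  L7: DF={L5}
  L8: DF=∅

φ for g: defs {L0,L1}
  DF⁺ = {L5,L8}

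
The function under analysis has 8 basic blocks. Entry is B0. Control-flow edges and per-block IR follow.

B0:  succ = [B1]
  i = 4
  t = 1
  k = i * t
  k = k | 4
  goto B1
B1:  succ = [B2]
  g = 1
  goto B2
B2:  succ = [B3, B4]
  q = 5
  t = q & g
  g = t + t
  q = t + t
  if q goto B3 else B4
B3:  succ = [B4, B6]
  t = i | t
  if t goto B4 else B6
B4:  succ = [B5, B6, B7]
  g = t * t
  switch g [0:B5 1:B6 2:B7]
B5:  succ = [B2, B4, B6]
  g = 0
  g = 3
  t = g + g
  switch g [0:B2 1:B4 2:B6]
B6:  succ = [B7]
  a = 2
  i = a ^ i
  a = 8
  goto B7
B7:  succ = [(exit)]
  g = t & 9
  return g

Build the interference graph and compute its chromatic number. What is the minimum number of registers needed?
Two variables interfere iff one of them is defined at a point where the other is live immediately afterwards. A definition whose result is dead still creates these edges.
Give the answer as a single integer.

Answer: 4

Working:
def/use:
  B0: {i,k,t} / ∅
  B1: {g} / ∅
  B2: {g,q,t} / {g}
  B3: {t} / {i,t}
  B4: {g} / {t}
  B5: {g,t} / ∅
  B6: {a,i} / {i}
  B7: {g} / {t}

Backward fixpoint:
  live B0: ∅→{i}
  live B1: {i}→{g,i}
  live B2: {g,i}→{i,t}
  live B3: {i,t}→{i,t}
  live B4: {i,t}→{i,t}
  live B5: {i}→{g,i,t}
  live B6: {i,t}→{t}
  live B7: {t}→∅

Interference:
  a — {i,t}
  g — {i,q,t}
  i — {a,g,k,q,t}
  k — {i}
  q — {g,i,t}
  t — {a,g,i,q}

Registers:
  lower bound: {g,i,q,t} mutually conflict ⇒ χ ≥ 4
  assign a→R2 g→R2 i→R0 k→R1 q→R3 t→R1 — no edge inside a register ⇒ χ ≤ 4
  χ = 4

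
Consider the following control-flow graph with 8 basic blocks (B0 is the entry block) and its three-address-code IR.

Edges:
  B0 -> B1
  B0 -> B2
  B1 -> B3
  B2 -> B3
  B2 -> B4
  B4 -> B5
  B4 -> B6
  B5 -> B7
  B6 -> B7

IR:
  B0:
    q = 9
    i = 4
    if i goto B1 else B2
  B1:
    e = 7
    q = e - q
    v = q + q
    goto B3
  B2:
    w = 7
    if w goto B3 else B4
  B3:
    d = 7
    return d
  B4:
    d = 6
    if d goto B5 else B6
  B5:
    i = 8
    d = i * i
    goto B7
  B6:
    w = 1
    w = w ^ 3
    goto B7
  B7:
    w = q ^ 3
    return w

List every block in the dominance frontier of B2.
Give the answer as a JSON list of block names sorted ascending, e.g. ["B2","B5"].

idom tree: B1←B0 B2←B0 B3←B0 B4←B2 B5←B4 B6←B4 B7←B4
Join-block Dom:
  B3: preds {B1,B2}: {B0,B1} ∩ {B0,B2} = {B0}; idom=B0
  B7: preds {B5,B6}: {B0,B2,B4,B5} ∩ {B0,B2,B4,B6} = {B0,B2,B4}; idom=B4

DF walk-up:
  B3←B1: walk B1 to B0
  B3←B2: walk B2 to B0
  B7←B5: walk B5 to B4
  B7←B6: walk B6 to B4
  B0 → ∅
  B1 → {B3}
  B2 → {B3}
  B3 → ∅
  B4 → ∅
  B5 → {B7}
  B6 → {B7}
  B7 → ∅

DF(B2) = ["B3"]

Answer: ["B3"]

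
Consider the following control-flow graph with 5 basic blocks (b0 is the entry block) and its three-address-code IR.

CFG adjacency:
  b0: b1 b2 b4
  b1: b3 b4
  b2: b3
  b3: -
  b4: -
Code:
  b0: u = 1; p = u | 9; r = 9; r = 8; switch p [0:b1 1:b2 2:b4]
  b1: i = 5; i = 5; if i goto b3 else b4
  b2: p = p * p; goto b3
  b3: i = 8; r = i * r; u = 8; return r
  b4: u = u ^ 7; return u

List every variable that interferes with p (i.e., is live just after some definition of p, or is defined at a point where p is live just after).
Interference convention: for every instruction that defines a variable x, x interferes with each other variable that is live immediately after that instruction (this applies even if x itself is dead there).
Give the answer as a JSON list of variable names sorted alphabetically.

def/use:
  b0 def {p,r,u} use ∅
  b1 def {i} use ∅
  b2 def {p} use {p}
  b3 def {i,r,u} use {r}
  b4 def {u} use {u}

Live sets:
  b0: in=∅ out={p,r,u}
  b1: in={r,u} out={r,u}
  b2: in={p,r} out={r}
  b3: in={r} out=∅
  b4: in={u} out=∅

Conflict graph:
  i: {r,u}
  p: {r,u}
  r: {i,p,u}
  u: {i,p,r}

N(p) = ["r", "u"]

Answer: ["r", "u"]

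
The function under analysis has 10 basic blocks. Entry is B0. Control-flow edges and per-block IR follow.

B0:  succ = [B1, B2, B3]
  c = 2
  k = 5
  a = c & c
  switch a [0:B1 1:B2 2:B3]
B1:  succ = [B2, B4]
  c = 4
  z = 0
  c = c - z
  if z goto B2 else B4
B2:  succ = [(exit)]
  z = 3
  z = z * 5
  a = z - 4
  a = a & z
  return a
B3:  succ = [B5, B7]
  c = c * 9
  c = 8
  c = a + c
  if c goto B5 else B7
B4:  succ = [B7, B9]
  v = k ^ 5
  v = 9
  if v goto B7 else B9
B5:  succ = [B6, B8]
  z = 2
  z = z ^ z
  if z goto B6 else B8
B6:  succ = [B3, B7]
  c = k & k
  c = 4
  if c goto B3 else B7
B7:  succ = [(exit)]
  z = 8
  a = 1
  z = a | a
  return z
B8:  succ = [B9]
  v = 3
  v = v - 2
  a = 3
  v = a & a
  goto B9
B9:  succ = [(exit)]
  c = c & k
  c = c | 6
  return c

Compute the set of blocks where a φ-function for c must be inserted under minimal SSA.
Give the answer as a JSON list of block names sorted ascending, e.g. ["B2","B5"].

idom tree: B1←B0 B2←B0 B3←B0 B4←B1 B5←B3 B6←B5 B7←B0 B8←B5 B9←B0
Dom∩ at merges:
  B2: preds {B0,B1}: {B0} ∩ {B0,B1} = {B0}; idom=B0
  B3: preds {B0,B6}: {B0} ∩ {B0,B3,B5,B6} = {B0}; idom=B0
  B7: preds {B3,B4,B6}: {B0,B3} ∩ {B0,B1,B4} ∩ {B0,B3,B5,B6} = {B0}; idom=B0
  B9: preds {B4,B8}: {B0,B1,B4} ∩ {B0,B3,B5,B8} = {B0}; idom=B0

Frontier:
  B2←B0: walk · to B0
  B2←B1: walk B1 to B0
  B3←B0: walk · to B0
  B3←B6: walk B6→B5→B3 to B0
  B7←B3: walk B3 to B0
  B7←B4: walk B4→B1 to B0
  B7←B6: walk B6→B5→B3 to B0
  B9←B4: walk B4→B1 to B0
  B9←B8: walk B8→B5→B3 to B0
  B0 → ∅
  B1 → {B2,B7,B9}
  B2 → ∅
  B3 → {B3,B7,B9}
  B4 → {B7,B9}
  B5 → {B3,B7,B9}
  B6 → {B3,B7}
  B7 → ∅
  B8 → {B9}
  B9 → ∅

φ for c: defs {B0,B1,B3,B6,B9}
  DF⁺ = {B2,B3,B7,B9}

Answer: ["B2", "B3", "B7", "B9"]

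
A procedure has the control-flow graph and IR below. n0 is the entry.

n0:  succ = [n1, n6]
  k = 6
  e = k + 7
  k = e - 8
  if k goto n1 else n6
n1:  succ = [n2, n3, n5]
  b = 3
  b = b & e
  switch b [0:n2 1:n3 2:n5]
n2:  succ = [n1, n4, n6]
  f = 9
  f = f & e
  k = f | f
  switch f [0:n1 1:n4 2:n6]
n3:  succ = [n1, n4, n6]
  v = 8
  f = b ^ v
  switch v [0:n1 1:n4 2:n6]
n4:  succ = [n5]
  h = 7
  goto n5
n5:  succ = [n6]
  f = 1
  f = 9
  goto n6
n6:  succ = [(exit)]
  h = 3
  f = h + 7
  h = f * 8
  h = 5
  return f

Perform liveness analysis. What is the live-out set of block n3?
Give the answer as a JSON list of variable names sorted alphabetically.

Answer: ["e"]

Working:
Per-block:
  n0 def {e,k} use ∅
  n1 def {b} use {e}
  n2 def {f,k} use {e}
  n3 def {f,v} use {b}
  n4 def {h} use ∅
  n5 def {f} use ∅
  n6 def {f,h} use ∅

Liveness:
  n0 li=∅ lo={e}
  n1 li={e} lo={b,e}
  n2 li={e} lo={e}
  n3 li={b,e} lo={e}
  n4 li=∅ lo=∅
  n5 li=∅ lo=∅
  n6 li=∅ lo=∅

live-out(n3) = ["e"]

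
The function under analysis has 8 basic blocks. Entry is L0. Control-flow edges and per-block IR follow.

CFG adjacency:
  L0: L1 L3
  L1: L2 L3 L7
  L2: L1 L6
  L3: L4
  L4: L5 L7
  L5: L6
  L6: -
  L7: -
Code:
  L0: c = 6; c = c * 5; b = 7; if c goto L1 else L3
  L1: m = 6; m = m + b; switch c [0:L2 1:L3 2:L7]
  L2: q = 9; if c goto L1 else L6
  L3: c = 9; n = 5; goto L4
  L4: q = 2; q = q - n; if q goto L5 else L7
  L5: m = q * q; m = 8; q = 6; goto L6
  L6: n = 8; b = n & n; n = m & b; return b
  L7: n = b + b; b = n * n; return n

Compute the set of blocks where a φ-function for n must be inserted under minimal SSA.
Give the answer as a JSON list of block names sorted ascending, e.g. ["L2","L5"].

Answer: ["L6", "L7"]

Working:
idom tree: L1←L0 L2←L1 L3←L0 L4←L3 L5←L4 L6←L0 L7←L0
Dom∩ at merges:
  L1: preds {L0,L2}: {L0} ∩ {L0,L1,L2} = {L0}; idom=L0
  L3: preds {L0,L1}: {L0} ∩ {L0,L1} = {L0}; idom=L0
  L6: preds {L2,L5}: {L0,L1,L2} ∩ {L0,L3,L4,L5} = {L0}; idom=L0
  L7: preds {L1,L4}: {L0,L1} ∩ {L0,L3,L4} = {L0}; idom=L0

DF derivation:
  join L1 pred L0: · stop@L0
  join L1 pred L2: L2→L1 stop@L0
  join L3 pred L0: · stop@L0
  join L3 pred L1: L1 stop@L0
  join L6 pred L2: L2→L1 stop@L0
  join L6 pred L5: L5→L4→L3 stop@L0
  join L7 pred L1: L1 stop@L0
  join L7 pred L4: L4→L3 stop@L0
  L0 → ∅
  L1 → {L1,L3,L6,L7}
  L2 → {L1,L6}
  L3 → {L6,L7}
  L4 → {L6,L7}
  L5 → {L6}
  L6 → ∅
  L7 → ∅

φ for n: defs {L3,L6,L7}
  DF⁺ = {L6,L7}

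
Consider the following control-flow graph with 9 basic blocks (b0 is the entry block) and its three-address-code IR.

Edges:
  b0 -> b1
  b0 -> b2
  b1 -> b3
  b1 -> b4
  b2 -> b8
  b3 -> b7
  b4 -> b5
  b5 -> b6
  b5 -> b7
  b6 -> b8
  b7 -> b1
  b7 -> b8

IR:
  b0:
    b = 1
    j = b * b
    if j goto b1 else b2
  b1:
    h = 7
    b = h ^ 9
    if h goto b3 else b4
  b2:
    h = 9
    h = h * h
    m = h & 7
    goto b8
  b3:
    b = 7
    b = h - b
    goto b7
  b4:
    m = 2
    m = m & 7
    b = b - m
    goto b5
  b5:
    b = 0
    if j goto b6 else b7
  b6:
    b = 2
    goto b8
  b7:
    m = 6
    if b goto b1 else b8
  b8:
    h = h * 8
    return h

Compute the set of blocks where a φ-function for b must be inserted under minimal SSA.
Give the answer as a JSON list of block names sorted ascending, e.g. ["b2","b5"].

Answer: ["b1", "b7", "b8"]

Analysis:
idom tree: b1←b0 b2←b0 b3←b1 b4←b1 b5←b4 b6←b5 b7←b1 b8←b0
Dom at joins:
  b1: preds {b0,b7}: {b0} ∩ {b0,b1,b7} = {b0}; idom=b0
  b7: preds {b3,b5}: {b0,b1,b3} ∩ {b0,b1,b4,b5} = {b0,b1}; idom=b1
  b8: preds {b2,b6,b7}: {b0,b2} ∩ {b0,b1,b4,b5,b6} ∩ {b0,b1,b7} = {b0}; idom=b0

Frontier:
  join b1 pred b0: · stop@b0
  join b1 pred b7: b7→b1 stop@b0
  join b7 pred b3: b3 stop@b1
  join b7 pred b5: b5→b4 stop@b1
  join b8 pred b2: b2 stop@b0
  join b8 pred b6: b6→b5→b4→b1 stop@b0
  join b8 pred b7: b7→b1 stop@b0
  b0 → ∅
  b1 → {b1,b8}
  b2 → {b8}
  b3 → {b7}
  b4 → {b7,b8}
  b5 → {b7,b8}
  b6 → {b8}
  b7 → {b1,b8}
  b8 → ∅

φ for b: defs {b0,b1,b3,b4,b5,b6}
  DF⁺ = {b1,b7,b8}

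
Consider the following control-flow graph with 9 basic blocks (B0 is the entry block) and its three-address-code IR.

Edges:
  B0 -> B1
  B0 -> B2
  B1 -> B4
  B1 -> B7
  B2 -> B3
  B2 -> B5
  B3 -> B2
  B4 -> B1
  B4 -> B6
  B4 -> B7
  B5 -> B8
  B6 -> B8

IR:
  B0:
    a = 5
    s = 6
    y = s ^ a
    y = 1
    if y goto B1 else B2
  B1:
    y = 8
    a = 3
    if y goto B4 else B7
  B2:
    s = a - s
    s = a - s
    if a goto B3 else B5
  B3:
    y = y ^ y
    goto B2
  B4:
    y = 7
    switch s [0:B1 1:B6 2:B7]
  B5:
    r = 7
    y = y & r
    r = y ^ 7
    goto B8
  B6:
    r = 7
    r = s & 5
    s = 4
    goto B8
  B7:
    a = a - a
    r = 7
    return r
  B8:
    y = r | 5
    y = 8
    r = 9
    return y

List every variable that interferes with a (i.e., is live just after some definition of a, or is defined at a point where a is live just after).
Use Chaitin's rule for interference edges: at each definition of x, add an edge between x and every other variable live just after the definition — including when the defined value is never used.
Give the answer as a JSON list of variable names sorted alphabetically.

Block summaries:
  B0: {a,s,y} / ∅
  B1: {a,y} / ∅
  B2: {s} / {a,s}
  B3: {y} / {y}
  B4: {y} / {s}
  B5: {r,y} / {y}
  B6: {r,s} / {s}
  B7: {a,r} / {a}
  B8: {r,y} / {r}

Liveness:
  B0: in=∅ out={a,s,y}
  B1: in={s} out={a,s}
  B2: in={a,s,y} out={a,s,y}
  B3: in={a,s,y} out={a,s,y}
  B4: in={a,s} out={a,s}
  B5: in={y} out={r}
  B6: in={s} out={r}
  B7: in={a} out=∅
  B8: in={r} out=∅

Interfere edges:
  a — {s,y}
  r — {s,y}
  s — {a,r,y}
  y — {a,r,s}

N(a) = ["s", "y"]

Answer: ["s", "y"]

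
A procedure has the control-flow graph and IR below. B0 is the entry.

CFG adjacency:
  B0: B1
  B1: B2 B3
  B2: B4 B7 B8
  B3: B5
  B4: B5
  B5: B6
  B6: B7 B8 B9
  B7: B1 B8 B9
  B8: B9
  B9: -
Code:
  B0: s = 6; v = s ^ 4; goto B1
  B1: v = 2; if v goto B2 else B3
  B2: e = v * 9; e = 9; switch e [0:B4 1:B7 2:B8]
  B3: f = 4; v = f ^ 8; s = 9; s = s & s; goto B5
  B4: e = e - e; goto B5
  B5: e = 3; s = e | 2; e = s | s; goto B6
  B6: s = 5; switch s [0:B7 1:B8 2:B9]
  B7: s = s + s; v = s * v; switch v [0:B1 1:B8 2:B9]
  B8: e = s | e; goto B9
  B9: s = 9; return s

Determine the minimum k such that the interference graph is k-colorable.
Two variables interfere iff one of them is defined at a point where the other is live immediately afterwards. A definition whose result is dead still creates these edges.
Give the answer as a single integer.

Answer: 3

Working:
Per-block:
  B0: {s,v} / ∅
  B1: {v} / ∅
  B2: {e} / {v}
  B3: {f,s,v} / ∅
  B4: {e} / {e}
  B5: {e,s} / ∅
  B6: {s} / ∅
  B7: {s,v} / {s,v}
  B8: {e} / {e,s}
  B9: {s} / ∅

Live sets:
  B0: in=∅ out={s}
  B1: in={s} out={s,v}
  B2: in={s,v} out={e,s,v}
  B3: in=∅ out={v}
  B4: in={e,v} out={v}
  B5: in={v} out={e,v}
  B6: in={e,v} out={e,s,v}
  B7: in={e,s,v} out={e,s}
  B8: in={e,s} out=∅
  B9: in=∅ out=∅

Interference:
  e↔{s,v}
  f↔∅
  s↔{e,v}
  v↔{e,s}

Chromatic number:
  lower bound: {e,s,v} mutually conflict ⇒ χ ≥ 3
  assign e→R0 f→R0 s→R1 v→R2 — no edge inside a register ⇒ χ ≤ 3
  χ = 3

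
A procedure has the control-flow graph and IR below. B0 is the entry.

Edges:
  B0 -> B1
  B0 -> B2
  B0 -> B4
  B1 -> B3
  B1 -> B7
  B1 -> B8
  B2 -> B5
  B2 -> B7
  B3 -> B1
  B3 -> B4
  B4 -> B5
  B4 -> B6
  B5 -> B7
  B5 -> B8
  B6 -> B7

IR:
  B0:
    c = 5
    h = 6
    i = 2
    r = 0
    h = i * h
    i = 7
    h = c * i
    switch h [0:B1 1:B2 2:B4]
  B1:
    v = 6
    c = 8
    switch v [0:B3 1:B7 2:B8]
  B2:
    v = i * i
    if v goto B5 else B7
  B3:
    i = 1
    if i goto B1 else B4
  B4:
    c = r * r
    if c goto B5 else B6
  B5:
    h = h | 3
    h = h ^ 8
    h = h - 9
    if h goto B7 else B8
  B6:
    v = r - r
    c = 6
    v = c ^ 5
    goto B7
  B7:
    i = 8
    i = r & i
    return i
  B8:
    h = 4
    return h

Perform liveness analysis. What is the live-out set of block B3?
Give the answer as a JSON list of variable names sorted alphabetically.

Answer: ["h", "r"]

Analysis:
Per-block:
  B0: def={c,h,i,r} ue=∅
  B1: def={c,v} ue=∅
  B2: def={v} ue={i}
  B3: def={i} ue=∅
  B4: def={c} ue={r}
  B5: def={h} ue={h}
  B6: def={c,v} ue={r}
  B7: def={i} ue={r}
  B8: def={h} ue=∅

Liveness:
  B0 li=∅ lo={h,i,r}
  B1 li={h,r} lo={h,r}
  B2 li={h,i,r} lo={h,r}
  B3 li={h,r} lo={h,r}
  B4 li={h,r} lo={h,r}
  B5 li={h,r} lo={r}
  B6 li={r} lo={r}
  B7 li={r} lo=∅
  B8 li=∅ lo=∅

live-out(B3) = ["h", "r"]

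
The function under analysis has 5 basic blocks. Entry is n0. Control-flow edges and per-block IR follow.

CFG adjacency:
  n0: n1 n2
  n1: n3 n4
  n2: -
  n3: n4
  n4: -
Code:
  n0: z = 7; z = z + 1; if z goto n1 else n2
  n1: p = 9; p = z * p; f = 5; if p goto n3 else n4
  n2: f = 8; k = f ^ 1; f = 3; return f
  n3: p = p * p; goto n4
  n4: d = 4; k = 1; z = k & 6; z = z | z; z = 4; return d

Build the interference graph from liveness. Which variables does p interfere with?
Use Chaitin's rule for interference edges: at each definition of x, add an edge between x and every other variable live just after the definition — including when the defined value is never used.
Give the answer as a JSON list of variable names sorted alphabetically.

Answer: ["f", "z"]

Analysis:
Block summaries:
  n0: {z} / ∅
  n1: {f,p} / {z}
  n2: {f,k} / ∅
  n3: {p} / {p}
  n4: {d,k,z} / ∅

Backward fixpoint:
  live n0: ∅→{z}
  live n1: {z}→{p}
  live n2: ∅→∅
  live n3: {p}→∅
  live n4: ∅→∅

Interfere edges:
  d: {k,z}
  f: {p}
  k: {d}
  p: {f,z}
  z: {d,p}

N(p) = ["f", "z"]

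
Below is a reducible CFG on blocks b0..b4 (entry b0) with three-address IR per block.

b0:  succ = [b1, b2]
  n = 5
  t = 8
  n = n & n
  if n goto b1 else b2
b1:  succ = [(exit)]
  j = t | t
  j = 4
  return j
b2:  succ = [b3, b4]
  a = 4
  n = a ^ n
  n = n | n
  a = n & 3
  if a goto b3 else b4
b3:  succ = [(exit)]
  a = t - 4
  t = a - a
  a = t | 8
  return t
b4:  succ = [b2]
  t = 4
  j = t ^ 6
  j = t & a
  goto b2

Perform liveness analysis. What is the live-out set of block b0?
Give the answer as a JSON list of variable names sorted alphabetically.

Answer: ["n", "t"]

Analysis:
Block summaries:
  b0 def {n,t} use ∅
  b1 def {j} use {t}
  b2 def {a,n} use {n}
  b3 def {a,t} use {t}
  b4 def {j,t} use {a}

Live sets:
  live b0: ∅→{n,t}
  live b1: {t}→∅
  live b2: {n,t}→{a,n,t}
  live b3: {t}→∅
  live b4: {a,n}→{n,t}

live-out(b0) = ["n", "t"]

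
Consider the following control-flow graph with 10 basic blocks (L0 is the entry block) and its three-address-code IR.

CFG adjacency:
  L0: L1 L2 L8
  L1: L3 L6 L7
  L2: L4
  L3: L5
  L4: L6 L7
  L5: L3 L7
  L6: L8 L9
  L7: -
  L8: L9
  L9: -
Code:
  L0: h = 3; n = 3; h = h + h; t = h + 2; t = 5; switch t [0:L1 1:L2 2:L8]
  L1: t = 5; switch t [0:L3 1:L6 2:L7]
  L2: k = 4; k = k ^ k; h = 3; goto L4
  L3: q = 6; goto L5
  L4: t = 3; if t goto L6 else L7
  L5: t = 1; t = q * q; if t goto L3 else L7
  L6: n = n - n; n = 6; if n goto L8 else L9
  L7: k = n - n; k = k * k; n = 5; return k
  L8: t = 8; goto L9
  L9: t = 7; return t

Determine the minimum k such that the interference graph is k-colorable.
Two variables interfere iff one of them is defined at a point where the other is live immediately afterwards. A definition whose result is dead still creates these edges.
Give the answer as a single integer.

Answer: 3

Derivation:
Block summaries:
  L0: def={h,n,t} ue=∅
  L1: def={t} ue=∅
  L2: def={h,k} ue=∅
  L3: def={q} ue=∅
  L4: def={t} ue=∅
  L5: def={t} ue={q}
  L6: def={n} ue={n}
  L7: def={k,n} ue={n}
  L8: def={t} ue=∅
  L9: def={t} ue=∅

Live sets:
  live L0: ∅→{n}
  live L1: {n}→{n}
  live L2: {n}→{n}
  live L3: {n}→{n,q}
  live L4: {n}→{n}
  live L5: {n,q}→{n}
  live L6: {n}→∅
  live L7: {n}→∅
  live L8: ∅→∅
  live L9: ∅→∅

Interfere edges:
  h↔{n}
  k↔{n}
  n↔{h,k,q,t}
  q↔{n,t}
  t↔{n,q}

Registers:
  {n,q,t} pairwise interfere (3-clique) ⇒ χ ≥ 3
  assign h→r1 k→r1 n→r0 q→r1 t→r2 — no edge inside a register ⇒ χ ≤ 3
  χ = 3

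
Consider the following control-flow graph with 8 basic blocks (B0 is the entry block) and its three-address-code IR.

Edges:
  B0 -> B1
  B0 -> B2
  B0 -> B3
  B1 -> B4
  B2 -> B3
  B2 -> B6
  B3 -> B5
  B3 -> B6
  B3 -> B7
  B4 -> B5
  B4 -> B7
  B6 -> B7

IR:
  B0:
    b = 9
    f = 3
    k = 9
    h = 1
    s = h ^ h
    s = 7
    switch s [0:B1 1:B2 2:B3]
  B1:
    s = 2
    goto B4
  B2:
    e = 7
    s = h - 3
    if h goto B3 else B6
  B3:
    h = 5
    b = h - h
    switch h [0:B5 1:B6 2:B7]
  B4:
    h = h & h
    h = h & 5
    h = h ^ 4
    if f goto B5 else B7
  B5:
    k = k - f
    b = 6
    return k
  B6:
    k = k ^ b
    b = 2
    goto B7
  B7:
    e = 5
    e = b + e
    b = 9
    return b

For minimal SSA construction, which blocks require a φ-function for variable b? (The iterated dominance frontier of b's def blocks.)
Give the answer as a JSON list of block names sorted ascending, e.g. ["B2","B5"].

Answer: ["B5", "B6", "B7"]

Derivation:
idom tree: B1←B0 B2←B0 B3←B0 B4←B1 B5←B0 B6←B0 B7←B0
Dom∩ at merges:
  B3: preds {B0,B2}: {B0} ∩ {B0,B2} = {B0}; idom=B0
  B5: preds {B3,B4}: {B0,B3} ∩ {B0,B1,B4} = {B0}; idom=B0
  B6: preds {B2,B3}: {B0,B2} ∩ {B0,B3} = {B0}; idom=B0
  B7: preds {B3,B4,B6}: {B0,B3} ∩ {B0,B1,B4} ∩ {B0,B6} = {B0}; idom=B0

DF derivation:
  join B3 pred B0: · stop@B0
  join B3 pred B2: B2 stop@B0
  join B5 pred B3: B3 stop@B0
  join B5 pred B4: B4→B1 stop@B0
  join B6 pred B2: B2 stop@B0
  join B6 pred B3: B3 stop@B0
  join B7 pred B3: B3 stop@B0
  join B7 pred B4: B4→B1 stop@B0
  join B7 pred B6: B6 stop@B0
  B0 → ∅
  B1 → {B5,B7}
  B2 → {B3,B6}
  B3 → {B5,B6,B7}
  B4 → {B5,B7}
  B5 → ∅
  B6 → {B7}
  B7 → ∅

φ for b: defs {B0,B3,B5,B6,B7}
  DF⁺ = {B5,B6,B7}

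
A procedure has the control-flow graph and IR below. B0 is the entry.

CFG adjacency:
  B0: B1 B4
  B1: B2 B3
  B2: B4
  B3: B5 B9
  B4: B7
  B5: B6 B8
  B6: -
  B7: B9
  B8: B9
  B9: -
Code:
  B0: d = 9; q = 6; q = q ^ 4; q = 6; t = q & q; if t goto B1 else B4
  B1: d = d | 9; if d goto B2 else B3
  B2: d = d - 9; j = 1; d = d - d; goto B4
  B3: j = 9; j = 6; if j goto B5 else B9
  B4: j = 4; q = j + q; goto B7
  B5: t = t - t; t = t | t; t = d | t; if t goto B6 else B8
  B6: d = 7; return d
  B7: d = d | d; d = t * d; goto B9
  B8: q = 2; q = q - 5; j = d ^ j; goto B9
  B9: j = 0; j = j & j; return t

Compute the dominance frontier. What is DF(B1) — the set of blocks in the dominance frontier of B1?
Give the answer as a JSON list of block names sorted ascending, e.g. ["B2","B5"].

idom tree: B1←B0 B2←B1 B3←B1 B4←B0 B5←B3 B6←B5 B7←B4 B8←B5 B9←B0
Join-block Dom:
  B4: preds {B0,B2}: {B0} ∩ {B0,B1,B2} = {B0}; idom=B0
  B9: preds {B3,B7,B8}: {B0,B1,B3} ∩ {B0,B4,B7} ∩ {B0,B1,B3,B5,B8} = {B0}; idom=B0

DF derivation:
  join B4 pred B0: · stop@B0
  join B4 pred B2: B2→B1 stop@B0
  join B9 pred B3: B3→B1 stop@B0
  join B9 pred B7: B7→B4 stop@B0
  join B9 pred B8: B8→B5→B3→B1 stop@B0
  DF(B0)=∅
  DF(B1)={B4,B9}
  DF(B2)={B4}
  DF(B3)={B9}
  DF(B4)={B9}
  DF(B5)={B9}
  DF(B6)=∅
  DF(B7)={B9}
  DF(B8)={B9}
  DF(B9)=∅

DF(B1) = ["B4", "B9"]

Answer: ["B4", "B9"]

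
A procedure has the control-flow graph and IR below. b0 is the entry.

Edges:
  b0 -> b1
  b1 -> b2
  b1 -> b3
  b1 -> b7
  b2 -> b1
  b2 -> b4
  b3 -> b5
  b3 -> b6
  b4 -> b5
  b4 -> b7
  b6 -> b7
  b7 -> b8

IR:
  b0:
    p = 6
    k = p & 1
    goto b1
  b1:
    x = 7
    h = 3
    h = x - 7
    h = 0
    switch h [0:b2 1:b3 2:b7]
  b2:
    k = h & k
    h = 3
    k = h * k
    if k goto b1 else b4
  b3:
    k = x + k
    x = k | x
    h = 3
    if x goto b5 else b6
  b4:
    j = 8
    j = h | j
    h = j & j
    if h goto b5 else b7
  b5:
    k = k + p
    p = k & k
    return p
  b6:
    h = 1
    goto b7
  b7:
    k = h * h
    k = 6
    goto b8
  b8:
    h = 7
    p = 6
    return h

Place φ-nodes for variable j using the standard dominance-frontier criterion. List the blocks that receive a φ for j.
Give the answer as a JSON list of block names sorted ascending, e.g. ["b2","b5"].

idom tree: b1←b0 b2←b1 b3←b1 b4←b2 b5←b1 b6←b3 b7←b1 b8←b7
Join-block Dom:
  b1: preds {b0,b2}: {b0} ∩ {b0,b1,b2} = {b0}; idom=b0
  b5: preds {b3,b4}: {b0,b1,b3} ∩ {b0,b1,b2,b4} = {b0,b1}; idom=b1
  b7: preds {b1,b4,b6}: {b0,b1} ∩ {b0,b1,b2,b4} ∩ {b0,b1,b3,b6} = {b0,b1}; idom=b1

DF walk-up:
  b1←b0: walk · to b0
  b1←b2: walk b2→b1 to b0
  b5←b3: walk b3 to b1
  b5←b4: walk b4→b2 to b1
  b7←b1: walk · to b1
  b7←b4: walk b4→b2 to b1
  b7←b6: walk b6→b3 to b1
  DF(b0)=∅
  DF(b1)={b1}
  DF(b2)={b1,b5,b7}
  DF(b3)={b5,b7}
  DF(b4)={b5,b7}
  DF(b5)=∅
  DF(b6)={b7}
  DF(b7)=∅
  DF(b8)=∅

φ for j: defs {b4}
  DF⁺ = {b5,b7}

Answer: ["b5", "b7"]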